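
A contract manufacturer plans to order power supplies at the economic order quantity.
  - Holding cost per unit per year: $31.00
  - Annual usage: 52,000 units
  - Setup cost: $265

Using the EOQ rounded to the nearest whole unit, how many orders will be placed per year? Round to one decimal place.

55.1 orders per year

EOQ = √(2DS/H) = √(2 × 52,000 × 265 / 31)
    = √(889,032.26) ≈ 942.89 → Q = 943
N = D/Q = 52,000/943 ≈ 55.143 orders/yr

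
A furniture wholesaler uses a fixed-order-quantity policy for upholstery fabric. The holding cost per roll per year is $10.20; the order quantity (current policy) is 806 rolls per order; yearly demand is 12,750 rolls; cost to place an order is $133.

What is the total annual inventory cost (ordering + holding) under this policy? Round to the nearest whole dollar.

Orders/yr = 12,750/806 = 15.819; ordering cost = 15.819 × $133 = $2,103.91
Average inventory = 806/2 = 403; holding cost = 403 × $10.2 = $4,110.60
Total = $2,103.91 + $4,110.60 = $6,214.51

$6,215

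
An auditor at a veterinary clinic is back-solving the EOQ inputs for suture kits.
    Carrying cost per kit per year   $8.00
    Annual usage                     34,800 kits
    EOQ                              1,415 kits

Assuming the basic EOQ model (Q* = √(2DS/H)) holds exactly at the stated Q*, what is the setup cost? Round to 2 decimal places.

$230.14

EOQ relation: Q² = 2DS/H, so rearrange for the unknown.
S = Q²H / (2D) = 1,415² × 8 / (2 × 34,800) = 230.1408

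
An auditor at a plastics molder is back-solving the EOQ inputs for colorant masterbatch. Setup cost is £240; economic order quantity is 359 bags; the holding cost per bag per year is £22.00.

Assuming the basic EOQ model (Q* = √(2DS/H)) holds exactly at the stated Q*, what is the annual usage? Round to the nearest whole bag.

Since Q* = (2DS/H)^½, squaring gives Q*²·H = 2DS.
D = Q²H / (2S) = 359² × 22 / (2 × 240) = 5,907.05

5,907 bags per year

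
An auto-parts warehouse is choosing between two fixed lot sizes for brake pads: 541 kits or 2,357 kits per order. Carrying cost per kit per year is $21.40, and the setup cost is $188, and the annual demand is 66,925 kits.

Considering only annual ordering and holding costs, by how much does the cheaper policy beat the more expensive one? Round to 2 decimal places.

For each Q, cost = (D/Q)·S + (Q/2)·H.
TC(541) = (66,925/541)×188 + (541/2)×21.4 = $29,045.45
TC(2,357) = (66,925/2,357)×188 + (2,357/2)×21.4 = $30,558.00
Lots of 541 are cheaper by $1,512.55.

$1,512.55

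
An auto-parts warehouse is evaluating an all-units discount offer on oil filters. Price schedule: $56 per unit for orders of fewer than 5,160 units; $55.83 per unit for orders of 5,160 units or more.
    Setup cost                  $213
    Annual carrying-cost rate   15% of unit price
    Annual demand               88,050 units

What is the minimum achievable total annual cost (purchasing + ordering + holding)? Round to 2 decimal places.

$4,941,072.33

H₁ = 15%×$56 = $8.4000;  H₂ = 15%×$55.83 = $8.3745
EOQ₁ = √(2×88,050×213/8.4000) = 2,113.15  (< 5,160, feasible at tier 1)
EOQ₂ = √(2×88,050×213/8.3745) = 2,116.36  (< 5,160 → use Q = 5,160 at tier-2 price)
TC(tier 1 (EOQ₁), Q≈2,113.1) = $4,948,550.44
TC(tier 2, Q≈5,160.0) = $4,941,072.33
Minimum at tier 2: $4,941,072.33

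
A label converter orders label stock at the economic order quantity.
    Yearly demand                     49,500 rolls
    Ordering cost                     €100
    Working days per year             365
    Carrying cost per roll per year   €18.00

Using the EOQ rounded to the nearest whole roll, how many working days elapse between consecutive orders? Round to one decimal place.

5.5 days

Q* = √(2·D·S / H) = √(2·49,500·100 / 18) = √550,000.0 ≈ 741.62 → Q = 742 rolls
T = Q/D × 365 days = 742/49,500 × 365 = 5.471 days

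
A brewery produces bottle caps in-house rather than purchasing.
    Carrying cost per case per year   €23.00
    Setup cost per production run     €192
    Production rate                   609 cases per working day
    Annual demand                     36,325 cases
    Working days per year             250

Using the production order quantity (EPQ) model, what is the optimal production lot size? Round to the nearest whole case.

892 cases

Daily demand d = 36,325/250 = 145.300; p = 609; 1 − d/p = 0.76141
EPQ = √(2DS / (H(1 − d/p)))
    = √(2 × 36,325 × 192 / (23 × 0.76141)) ≈ 892.47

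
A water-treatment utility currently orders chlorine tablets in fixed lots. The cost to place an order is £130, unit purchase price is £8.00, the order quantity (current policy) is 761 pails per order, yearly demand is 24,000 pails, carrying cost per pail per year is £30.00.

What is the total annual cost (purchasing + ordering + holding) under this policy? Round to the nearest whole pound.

£207,515

Ordering: D/Q × S = 24,000/761 × £130 = £4,099.87
Holding:  Q/2 × H = 761/2 × £30 = £11,415.00
Purchase cost = D·C = 24,000 × 8 = £192,000.00
Total = £4,099.87 + £11,415.00 + £192,000.00 = £207,514.87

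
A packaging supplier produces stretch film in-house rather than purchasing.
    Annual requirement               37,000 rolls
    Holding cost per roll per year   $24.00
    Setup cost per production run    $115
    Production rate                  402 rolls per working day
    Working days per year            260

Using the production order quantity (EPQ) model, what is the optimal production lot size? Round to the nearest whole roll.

741 rolls

Daily demand d = 37,000/260 = 142.308; p = 402; 1 − d/p = 0.64600
EPQ = √(2DS / (H(1 − d/p)))
    = √(2 × 37,000 × 115 / (24 × 0.64600)) ≈ 740.87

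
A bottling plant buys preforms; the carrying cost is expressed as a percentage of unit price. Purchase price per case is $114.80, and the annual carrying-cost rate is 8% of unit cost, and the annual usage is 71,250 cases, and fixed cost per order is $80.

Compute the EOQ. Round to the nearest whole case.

1,114 cases

Carrying cost H = $114.8 × 8% = $9.1840/case/yr
Q* = √(2·D·S / H) = √(2·71,250·80 / 9.184) = √1,241,289.2 ≈ 1,114.13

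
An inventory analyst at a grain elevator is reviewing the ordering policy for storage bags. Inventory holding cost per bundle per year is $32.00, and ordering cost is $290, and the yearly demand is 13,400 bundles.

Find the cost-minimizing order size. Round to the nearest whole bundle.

493 bundles

2DS/H = 2·13,400·290/32 = 242,875.00
EOQ = √242,875.00 ≈ 492.82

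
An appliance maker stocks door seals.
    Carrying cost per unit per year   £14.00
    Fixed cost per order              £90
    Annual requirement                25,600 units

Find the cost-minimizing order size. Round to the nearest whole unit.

Q* = √(2·D·S / H) = √(2·25,600·90 / 14) = √329,142.9 ≈ 573.71

574 units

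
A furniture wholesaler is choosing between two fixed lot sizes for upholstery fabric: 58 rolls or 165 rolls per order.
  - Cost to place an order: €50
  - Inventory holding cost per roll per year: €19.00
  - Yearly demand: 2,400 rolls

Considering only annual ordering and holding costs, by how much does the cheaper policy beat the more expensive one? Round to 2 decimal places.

€325.19

Annual cost at Q: ordering D·S/Q plus holding Q·H/2.
TC(58) = (2,400/58)×50 + (58/2)×19 = €2,619.97
TC(165) = (2,400/165)×50 + (165/2)×19 = €2,294.77
|ΔTC| = |€2,619.97 − €2,294.77| = €325.19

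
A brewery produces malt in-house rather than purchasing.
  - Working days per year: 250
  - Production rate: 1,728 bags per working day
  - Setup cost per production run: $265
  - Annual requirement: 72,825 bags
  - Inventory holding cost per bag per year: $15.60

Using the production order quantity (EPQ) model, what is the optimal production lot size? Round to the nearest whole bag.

1,725 bags

Daily demand d = 72,825/250 = 291.300; p = 1728; 1 − d/p = 0.83142
EPQ = √(2DS / (H(1 − d/p)))
    = √(2 × 72,825 × 265 / (15.6 × 0.83142)) ≈ 1,725.06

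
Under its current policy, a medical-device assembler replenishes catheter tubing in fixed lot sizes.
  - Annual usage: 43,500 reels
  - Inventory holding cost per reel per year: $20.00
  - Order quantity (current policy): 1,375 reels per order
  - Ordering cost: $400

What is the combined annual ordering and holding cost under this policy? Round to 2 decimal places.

$26,404.55

Ordering: D/Q × S = 43,500/1,375 × $400 = $12,654.55
Holding:  Q/2 × H = 1,375/2 × $20 = $13,750.00
Total = $12,654.55 + $13,750.00 = $26,404.55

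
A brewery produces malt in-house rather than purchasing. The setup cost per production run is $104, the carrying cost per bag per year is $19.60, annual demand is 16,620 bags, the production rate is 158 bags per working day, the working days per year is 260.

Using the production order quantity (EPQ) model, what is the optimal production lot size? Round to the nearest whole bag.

544 bags

Daily demand d = 16,620/260 = 63.923; p = 158; 1 − d/p = 0.59542
EPQ = √(2DS / (H(1 − d/p)))
    = √(2 × 16,620 × 104 / (19.6 × 0.59542)) ≈ 544.26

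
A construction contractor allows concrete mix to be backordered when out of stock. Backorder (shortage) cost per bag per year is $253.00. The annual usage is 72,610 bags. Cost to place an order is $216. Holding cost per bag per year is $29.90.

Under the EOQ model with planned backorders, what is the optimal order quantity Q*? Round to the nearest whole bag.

Basic EOQ = √(2·72,610·216/29.9) = 1,024.247
Backorder adjustment √((H+b)/b) = √((29.9+253)/253) = 1.0574
Q* = 1,024.247 × 1.0574 ≈ 1,083.08

1,083 bags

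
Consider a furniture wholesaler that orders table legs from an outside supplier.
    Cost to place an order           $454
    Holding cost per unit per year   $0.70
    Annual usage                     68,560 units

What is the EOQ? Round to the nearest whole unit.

Q* = √(2·D·S / H) = √(2·68,560·454 / 0.7) = √88,932,114.3 ≈ 9,430.38

9,430 units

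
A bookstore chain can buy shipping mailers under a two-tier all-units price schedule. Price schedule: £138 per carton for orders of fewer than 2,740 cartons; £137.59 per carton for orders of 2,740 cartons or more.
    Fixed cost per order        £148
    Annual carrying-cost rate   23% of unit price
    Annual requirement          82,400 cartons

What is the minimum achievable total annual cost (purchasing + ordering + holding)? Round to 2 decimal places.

H₁ = 23%×£138 = £31.7400;  H₂ = 23%×£137.59 = £31.6457
EOQ₁ = √(2×82,400×148/31.7400) = 876.61  (< 2,740, feasible at tier 1)
EOQ₂ = √(2×82,400×148/31.6457) = 877.91  (< 2,740 → use Q = 2,740 at tier-2 price)
TC(tier 1 (EOQ₁), Q≈876.6) = £11,399,023.57
TC(tier 2, Q≈2,740.0) = £11,385,221.41
Minimum at tier 2: £11,385,221.41

£11,385,221.41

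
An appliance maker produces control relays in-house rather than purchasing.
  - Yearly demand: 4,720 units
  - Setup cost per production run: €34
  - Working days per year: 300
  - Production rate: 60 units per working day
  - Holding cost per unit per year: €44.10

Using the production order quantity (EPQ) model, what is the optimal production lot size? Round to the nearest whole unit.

Daily demand d = 4,720/300 = 15.733; p = 60; 1 − d/p = 0.73778
EPQ = √(2DS / (H(1 − d/p)))
    = √(2 × 4,720 × 34 / (44.1 × 0.73778)) ≈ 99.32

99 units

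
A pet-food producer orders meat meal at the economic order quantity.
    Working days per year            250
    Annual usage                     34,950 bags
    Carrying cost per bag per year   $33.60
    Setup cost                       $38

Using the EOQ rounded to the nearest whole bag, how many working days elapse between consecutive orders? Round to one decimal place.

2.0 days

Q* = √(2·D·S / H) = √(2·34,950·38 / 33.6) = √79,053.6 ≈ 281.16 → Q = 281 bags
T = Q/D × 250 days = 281/34,950 × 250 = 2.010 days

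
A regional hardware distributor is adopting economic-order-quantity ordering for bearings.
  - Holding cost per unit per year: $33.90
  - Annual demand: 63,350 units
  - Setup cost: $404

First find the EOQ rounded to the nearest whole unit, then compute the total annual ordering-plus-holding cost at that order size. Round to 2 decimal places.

$41,656.12

Q* = √(2·D·S / H) = √(2·63,350·404 / 33.9) = √1,509,935.1 ≈ 1,228.79 → Q = 1,229 units
Annual ordering cost = (D/Q)·S = (63,350/1,229) × 404 = $20,824.57
Annual holding cost  = (Q/2)·H = (1,229/2) × 33.9 = $20,831.55
Total = $20,824.57 + $20,831.55 = $41,656.12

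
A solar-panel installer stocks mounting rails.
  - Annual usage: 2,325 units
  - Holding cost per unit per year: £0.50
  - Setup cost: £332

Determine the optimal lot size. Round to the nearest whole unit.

2DS/H = 2·2,325·332/0.5 = 3,087,600.00
EOQ = √3,087,600.00 ≈ 1,757.16

1,757 units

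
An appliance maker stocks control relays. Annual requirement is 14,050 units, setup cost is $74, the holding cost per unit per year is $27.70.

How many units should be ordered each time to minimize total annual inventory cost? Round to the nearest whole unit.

EOQ = √(2DS/H) = √(2 × 14,050 × 74 / 27.7)
    = √(75,068.59) ≈ 273.99

274 units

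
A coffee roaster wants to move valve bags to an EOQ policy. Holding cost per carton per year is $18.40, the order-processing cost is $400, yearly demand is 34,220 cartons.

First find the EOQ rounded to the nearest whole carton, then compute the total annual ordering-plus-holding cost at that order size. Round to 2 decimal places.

EOQ = √(2DS/H) = √(2 × 34,220 × 400 / 18.4)
    = √(1,487,826.09) ≈ 1,219.76 → Q = 1,220 cartons
Annual ordering cost = (D/Q)·S = (34,220/1,220) × 400 = $11,219.67
Annual holding cost  = (Q/2)·H = (1,220/2) × 18.4 = $11,224.00
Total = $11,219.67 + $11,224.00 = $22,443.67

$22,443.67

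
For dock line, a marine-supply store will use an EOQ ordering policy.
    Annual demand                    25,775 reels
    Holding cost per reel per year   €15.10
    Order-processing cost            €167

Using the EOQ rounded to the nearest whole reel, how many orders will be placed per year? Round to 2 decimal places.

Optimal lot size Q* = (2 × 25,775 × €167 / €15.1)^½ ≈ 755.06 → Q = 755
N = D/Q = 25,775/755 ≈ 34.139 orders/yr

34.14 orders per year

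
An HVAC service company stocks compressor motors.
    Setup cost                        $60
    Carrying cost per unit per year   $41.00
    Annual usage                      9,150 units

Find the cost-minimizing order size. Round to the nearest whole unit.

164 units

2DS/H = 2·9,150·60/41 = 26,780.49
EOQ = √26,780.49 ≈ 163.65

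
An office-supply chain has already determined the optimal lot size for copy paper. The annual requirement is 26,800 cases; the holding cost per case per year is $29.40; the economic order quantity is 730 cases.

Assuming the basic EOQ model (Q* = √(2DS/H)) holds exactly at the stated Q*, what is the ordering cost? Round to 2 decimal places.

Since Q* = (2DS/H)^½, squaring gives Q*²·H = 2DS.
S = Q²H / (2D) = 730² × 29.4 / (2 × 26,800) = 292.2996

$292.30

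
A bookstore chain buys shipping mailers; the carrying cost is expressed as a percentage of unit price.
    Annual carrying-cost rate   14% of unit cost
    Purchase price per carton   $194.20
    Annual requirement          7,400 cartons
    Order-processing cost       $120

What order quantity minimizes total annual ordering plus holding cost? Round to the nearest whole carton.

256 cartons

H = i·C = 0.14 × $194.2 = $27.1880 per carton-year
2DS/H = 2·7,400·120/27.188 = 65,322.94
EOQ = √65,322.94 ≈ 255.58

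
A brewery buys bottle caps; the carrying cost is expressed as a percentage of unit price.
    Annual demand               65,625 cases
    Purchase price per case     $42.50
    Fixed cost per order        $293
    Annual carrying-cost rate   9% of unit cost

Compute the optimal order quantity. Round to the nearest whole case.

3,171 cases

H = i·C = 0.09 × $42.5 = $3.8250 per case-year
2DS/H = 2·65,625·293/3.825 = 10,053,921.57
EOQ = √10,053,921.57 ≈ 3,170.79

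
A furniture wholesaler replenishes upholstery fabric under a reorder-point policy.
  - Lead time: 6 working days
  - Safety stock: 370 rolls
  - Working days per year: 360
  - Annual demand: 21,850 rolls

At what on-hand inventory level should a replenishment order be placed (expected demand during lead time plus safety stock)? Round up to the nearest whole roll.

Daily demand d = 21,850 / 360 = 60.694 rolls/day
Demand during lead time = 60.694 × 6 = 364.17
Reorder point = 364.17 + 370 = 734.17 → round up

735 rolls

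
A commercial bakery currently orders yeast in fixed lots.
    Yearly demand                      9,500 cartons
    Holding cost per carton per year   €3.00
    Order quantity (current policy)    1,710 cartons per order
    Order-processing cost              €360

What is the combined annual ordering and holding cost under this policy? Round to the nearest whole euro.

Annual ordering cost = (D/Q)·S = (9,500/1,710) × 360 = €2,000.00
Annual holding cost  = (Q/2)·H = (1,710/2) × 3 = €2,565.00
Total = €2,000.00 + €2,565.00 = €4,565.00

€4,565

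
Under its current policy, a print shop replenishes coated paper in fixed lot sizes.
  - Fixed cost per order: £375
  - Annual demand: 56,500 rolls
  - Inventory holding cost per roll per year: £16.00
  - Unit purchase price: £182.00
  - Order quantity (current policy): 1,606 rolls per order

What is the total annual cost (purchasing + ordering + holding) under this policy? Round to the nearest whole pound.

£10,309,041

Annual ordering cost = (D/Q)·S = (56,500/1,606) × 375 = £13,192.71
Annual holding cost  = (Q/2)·H = (1,606/2) × 16 = £12,848.00
Purchase cost = D·C = 56,500 × 182 = £10,283,000.00
Total = £13,192.71 + £12,848.00 + £10,283,000.00 = £10,309,040.71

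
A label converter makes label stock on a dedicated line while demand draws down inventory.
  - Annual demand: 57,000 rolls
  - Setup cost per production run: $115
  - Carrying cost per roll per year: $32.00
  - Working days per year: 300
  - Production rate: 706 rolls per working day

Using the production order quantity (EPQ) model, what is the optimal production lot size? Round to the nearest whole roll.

749 rolls

d = 57,000/300 = 190.0000 rolls/day;  effective holding cost H(1 − d/p) = 32·(1 − 190.0000/706) = 23.38810
Q* = √(2DS / H_eff) = √(2·57,000·115 / 23.38810) ≈ 748.69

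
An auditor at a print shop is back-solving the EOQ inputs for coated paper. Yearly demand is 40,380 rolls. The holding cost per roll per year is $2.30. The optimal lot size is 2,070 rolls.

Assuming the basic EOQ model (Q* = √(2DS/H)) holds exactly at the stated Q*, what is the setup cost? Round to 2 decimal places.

$122.03

Since Q* = (2DS/H)^½, squaring gives Q*²·H = 2DS.
S = Q²H / (2D) = 2,070² × 2.3 / (2 × 40,380) = 122.0316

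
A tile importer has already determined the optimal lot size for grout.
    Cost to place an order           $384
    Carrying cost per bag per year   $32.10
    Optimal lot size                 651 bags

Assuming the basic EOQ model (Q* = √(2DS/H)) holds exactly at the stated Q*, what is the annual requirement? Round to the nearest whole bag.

From Q* = √(2DS/H) ⇒ Q*² = 2DS/H.
D = Q²H / (2S) = 651² × 32.1 / (2 × 384) = 17,713.56

17,714 bags per year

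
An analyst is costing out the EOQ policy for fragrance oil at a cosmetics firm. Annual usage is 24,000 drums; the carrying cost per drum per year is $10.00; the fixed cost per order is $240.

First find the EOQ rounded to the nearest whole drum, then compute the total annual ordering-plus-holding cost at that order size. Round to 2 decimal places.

$10,733.13

Optimal lot size Q* = (2 × 24,000 × $240 / $10)^½ ≈ 1,073.31 → Q = 1,073 drums
Annual ordering cost = (D/Q)·S = (24,000/1,073) × 240 = $5,368.13
Annual holding cost  = (Q/2)·H = (1,073/2) × 10 = $5,365.00
Total = $5,368.13 + $5,365.00 = $10,733.13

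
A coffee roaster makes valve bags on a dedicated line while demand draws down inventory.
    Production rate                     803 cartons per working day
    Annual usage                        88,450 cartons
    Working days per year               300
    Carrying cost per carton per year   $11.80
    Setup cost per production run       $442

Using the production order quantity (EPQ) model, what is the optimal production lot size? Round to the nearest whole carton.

Daily demand d = 88,450/300 = 294.833; p = 803; 1 − d/p = 0.63284
EPQ = √(2DS / (H(1 − d/p)))
    = √(2 × 88,450 × 442 / (11.8 × 0.63284)) ≈ 3,235.85

3,236 cartons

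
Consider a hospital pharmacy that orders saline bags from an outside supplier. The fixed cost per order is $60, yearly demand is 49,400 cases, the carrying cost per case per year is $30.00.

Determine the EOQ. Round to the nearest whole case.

445 cases

Q* = √(2·D·S / H) = √(2·49,400·60 / 30) = √197,600.0 ≈ 444.52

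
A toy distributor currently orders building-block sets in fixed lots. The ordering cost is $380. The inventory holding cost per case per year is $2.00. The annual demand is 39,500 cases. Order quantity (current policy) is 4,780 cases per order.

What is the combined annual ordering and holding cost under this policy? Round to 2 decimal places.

Annual ordering cost = (D/Q)·S = (39,500/4,780) × 380 = $3,140.17
Annual holding cost  = (Q/2)·H = (4,780/2) × 2 = $4,780.00
Total = $3,140.17 + $4,780.00 = $7,920.17

$7,920.17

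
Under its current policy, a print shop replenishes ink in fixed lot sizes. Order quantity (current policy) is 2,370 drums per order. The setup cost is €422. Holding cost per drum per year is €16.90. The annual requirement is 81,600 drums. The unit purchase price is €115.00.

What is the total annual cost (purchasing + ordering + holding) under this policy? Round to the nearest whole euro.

Orders/yr = 81,600/2,370 = 34.430; ordering cost = 34.430 × €422 = €14,529.62
Average inventory = 2,370/2 = 1185; holding cost = 1185 × €16.9 = €20,026.50
Purchase cost = D·C = 81,600 × 115 = €9,384,000.00
Total = €14,529.62 + €20,026.50 + €9,384,000.00 = €9,418,556.12

€9,418,556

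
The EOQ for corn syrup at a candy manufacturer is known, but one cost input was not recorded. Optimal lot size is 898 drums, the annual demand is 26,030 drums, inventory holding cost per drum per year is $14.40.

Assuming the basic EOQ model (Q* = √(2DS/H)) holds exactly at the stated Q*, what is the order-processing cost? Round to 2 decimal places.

Since Q* = (2DS/H)^½, squaring gives Q*²·H = 2DS.
S = Q²H / (2D) = 898² × 14.4 / (2 × 26,030) = 223.0545

$223.05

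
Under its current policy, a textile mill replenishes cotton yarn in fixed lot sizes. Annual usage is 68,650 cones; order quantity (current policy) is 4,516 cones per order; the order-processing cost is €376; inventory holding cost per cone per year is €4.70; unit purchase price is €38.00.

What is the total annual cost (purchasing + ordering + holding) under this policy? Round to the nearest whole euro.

Orders/yr = 68,650/4,516 = 15.202; ordering cost = 15.202 × €376 = €5,715.77
Average inventory = 4,516/2 = 2258; holding cost = 2258 × €4.7 = €10,612.60
Purchase cost = D·C = 68,650 × 38 = €2,608,700.00
Total = €5,715.77 + €10,612.60 + €2,608,700.00 = €2,625,028.37

€2,625,028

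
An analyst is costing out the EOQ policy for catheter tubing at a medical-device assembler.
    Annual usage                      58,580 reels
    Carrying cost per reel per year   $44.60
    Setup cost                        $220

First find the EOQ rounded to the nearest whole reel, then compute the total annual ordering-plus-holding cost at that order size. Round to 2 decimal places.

$33,905.37

Optimal lot size Q* = (2 × 58,580 × $220 / $44.6)^½ ≈ 760.21 → Q = 760 reels
Ordering: D/Q × S = 58,580/760 × $220 = $16,957.37
Holding:  Q/2 × H = 760/2 × $44.6 = $16,948.00
Total = $16,957.37 + $16,948.00 = $33,905.37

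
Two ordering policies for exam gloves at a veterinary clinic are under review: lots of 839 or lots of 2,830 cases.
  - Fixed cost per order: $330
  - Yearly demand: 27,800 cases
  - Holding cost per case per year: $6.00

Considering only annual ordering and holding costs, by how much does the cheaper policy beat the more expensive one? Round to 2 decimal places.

$1,719.75

For each Q, cost = (D/Q)·S + (Q/2)·H.
TC(839) = (27,800/839)×330 + (839/2)×6 = $13,451.45
TC(2,830) = (27,800/2,830)×330 + (2,830/2)×6 = $11,731.70
Lots of 2,830 are cheaper by $1,719.75.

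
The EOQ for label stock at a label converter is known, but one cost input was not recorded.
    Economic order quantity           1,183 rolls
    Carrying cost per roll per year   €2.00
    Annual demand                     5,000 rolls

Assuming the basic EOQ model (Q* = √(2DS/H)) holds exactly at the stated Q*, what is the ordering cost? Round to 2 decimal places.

Since Q* = (2DS/H)^½, squaring gives Q*²·H = 2DS.
S = Q²H / (2D) = 1,183² × 2 / (2 × 5,000) = 279.8978

€279.90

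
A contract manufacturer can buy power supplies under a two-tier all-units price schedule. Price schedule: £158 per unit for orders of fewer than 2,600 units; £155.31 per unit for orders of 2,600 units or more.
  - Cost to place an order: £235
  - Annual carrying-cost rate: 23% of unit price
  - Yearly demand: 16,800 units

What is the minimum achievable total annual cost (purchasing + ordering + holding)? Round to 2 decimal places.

H₁ = 23%×£158 = £36.3400;  H₂ = 23%×£155.31 = £35.7213
EOQ₁ = √(2×16,800×235/36.3400) = 466.13  (< 2,600, feasible at tier 1)
EOQ₂ = √(2×16,800×235/35.7213) = 470.15  (< 2,600 → use Q = 2,600 at tier-2 price)
TC(tier 1 (EOQ₁), Q≈466.1) = £2,671,339.32
TC(tier 2, Q≈2,600.0) = £2,657,164.15
Minimum at tier 2: £2,657,164.15

£2,657,164.15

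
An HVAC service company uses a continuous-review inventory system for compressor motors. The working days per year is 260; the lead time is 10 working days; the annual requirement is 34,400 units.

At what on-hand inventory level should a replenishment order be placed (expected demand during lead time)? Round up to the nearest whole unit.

1,324 units

Daily demand d = 34,400 / 260 = 132.308 units/day
Demand during lead time = 132.308 × 10 = 1,323.08
Reorder point = 1,323.08 → round up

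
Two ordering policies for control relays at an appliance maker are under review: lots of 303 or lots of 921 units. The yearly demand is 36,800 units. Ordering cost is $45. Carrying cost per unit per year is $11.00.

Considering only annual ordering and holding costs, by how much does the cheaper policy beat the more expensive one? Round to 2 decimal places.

Annual cost at Q: ordering D·S/Q plus holding Q·H/2.
TC(303) = (36,800/303)×45 + (303/2)×11 = $7,131.85
TC(921) = (36,800/921)×45 + (921/2)×11 = $6,863.55
|ΔTC| = |$7,131.85 − $6,863.55| = $268.30

$268.30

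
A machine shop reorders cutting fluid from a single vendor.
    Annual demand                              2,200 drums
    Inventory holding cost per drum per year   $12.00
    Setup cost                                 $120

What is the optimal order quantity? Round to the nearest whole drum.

2DS/H = 2·2,200·120/12 = 44,000.00
EOQ = √44,000.00 ≈ 209.76

210 drums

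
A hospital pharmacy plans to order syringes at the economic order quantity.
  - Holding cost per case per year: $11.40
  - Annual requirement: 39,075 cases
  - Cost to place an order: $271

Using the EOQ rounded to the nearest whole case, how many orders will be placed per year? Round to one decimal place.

EOQ = √(2DS/H) = √(2 × 39,075 × 271 / 11.4)
    = √(1,857,776.32) ≈ 1,363.00 → Q = 1,363
Orders per year = D/Q = 39,075 / 1,363 = 28.668

28.7 orders per year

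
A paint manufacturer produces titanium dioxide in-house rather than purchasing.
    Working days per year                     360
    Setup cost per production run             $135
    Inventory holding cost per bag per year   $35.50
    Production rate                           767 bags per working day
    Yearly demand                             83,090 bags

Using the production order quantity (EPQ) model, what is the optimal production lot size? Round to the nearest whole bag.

d = 83,090/360 = 230.8056 bags/day;  effective holding cost H(1 − d/p) = 35.5·(1 − 230.8056/767) = 24.81734
Q* = √(2DS / H_eff) = √(2·83,090·135 / 24.81734) ≈ 950.78

951 bags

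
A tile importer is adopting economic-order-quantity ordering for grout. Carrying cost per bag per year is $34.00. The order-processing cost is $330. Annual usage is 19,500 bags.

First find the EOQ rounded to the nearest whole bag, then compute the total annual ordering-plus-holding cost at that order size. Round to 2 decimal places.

Q* = √(2·D·S / H) = √(2·19,500·330 / 34) = √378,529.4 ≈ 615.25 → Q = 615 bags
Orders/yr = 19,500/615 = 31.707; ordering cost = 31.707 × $330 = $10,463.41
Average inventory = 615/2 = 307.5; holding cost = 307.5 × $34 = $10,455.00
Total = $10,463.41 + $10,455.00 = $20,918.41

$20,918.41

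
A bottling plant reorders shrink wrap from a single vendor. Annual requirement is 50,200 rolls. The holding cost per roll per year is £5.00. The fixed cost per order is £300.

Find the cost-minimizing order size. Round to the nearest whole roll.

2,454 rolls

2DS/H = 2·50,200·300/5 = 6,024,000.00
EOQ = √6,024,000.00 ≈ 2,454.38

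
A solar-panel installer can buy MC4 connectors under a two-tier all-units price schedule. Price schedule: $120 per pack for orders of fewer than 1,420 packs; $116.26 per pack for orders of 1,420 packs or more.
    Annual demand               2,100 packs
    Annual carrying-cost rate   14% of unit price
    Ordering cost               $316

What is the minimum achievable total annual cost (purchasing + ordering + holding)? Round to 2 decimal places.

H₁ = 14%×$120 = $16.8000;  H₂ = 14%×$116.26 = $16.2764
EOQ₁ = √(2×2,100×316/16.8000) = 281.07  (< 1,420, feasible at tier 1)
EOQ₂ = √(2×2,100×316/16.2764) = 285.55  (< 1,420 → use Q = 1,420 at tier-2 price)
TC(tier 1 (EOQ₁), Q≈281.1) = $256,721.97
TC(tier 2, Q≈1,420.0) = $256,169.57
Minimum at tier 2: $256,169.57

$256,169.57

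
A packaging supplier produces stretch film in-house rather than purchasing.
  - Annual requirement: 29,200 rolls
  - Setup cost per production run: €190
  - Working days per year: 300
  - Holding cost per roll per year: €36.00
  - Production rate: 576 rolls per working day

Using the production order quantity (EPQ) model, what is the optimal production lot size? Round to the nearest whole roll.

609 rolls

Daily demand d = 29,200/300 = 97.333; p = 576; 1 − d/p = 0.83102
EPQ = √(2DS / (H(1 − d/p)))
    = √(2 × 29,200 × 190 / (36 × 0.83102)) ≈ 609.01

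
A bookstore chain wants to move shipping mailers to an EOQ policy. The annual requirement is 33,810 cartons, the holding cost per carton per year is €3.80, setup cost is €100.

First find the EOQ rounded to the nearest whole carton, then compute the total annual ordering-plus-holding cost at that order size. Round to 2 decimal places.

EOQ = √(2DS/H) = √(2 × 33,810 × 100 / 3.8)
    = √(1,779,473.68) ≈ 1,333.97 → Q = 1,334 cartons
Orders/yr = 33,810/1,334 = 25.345; ordering cost = 25.345 × €100 = €2,534.48
Average inventory = 1,334/2 = 667; holding cost = 667 × €3.8 = €2,534.60
Total = €2,534.48 + €2,534.60 = €5,069.08

€5,069.08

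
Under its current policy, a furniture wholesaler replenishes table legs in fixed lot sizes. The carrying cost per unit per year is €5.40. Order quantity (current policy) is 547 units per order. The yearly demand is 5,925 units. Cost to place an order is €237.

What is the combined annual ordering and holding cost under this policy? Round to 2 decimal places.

Annual ordering cost = (D/Q)·S = (5,925/547) × 237 = €2,567.14
Annual holding cost  = (Q/2)·H = (547/2) × 5.4 = €1,476.90
Total = €2,567.14 + €1,476.90 = €4,044.04

€4,044.04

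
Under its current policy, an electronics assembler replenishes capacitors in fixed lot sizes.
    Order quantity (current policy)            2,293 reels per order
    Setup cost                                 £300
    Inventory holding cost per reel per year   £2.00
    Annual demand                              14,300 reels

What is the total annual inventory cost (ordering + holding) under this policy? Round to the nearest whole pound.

Annual ordering cost = (D/Q)·S = (14,300/2,293) × 300 = £1,870.91
Annual holding cost  = (Q/2)·H = (2,293/2) × 2 = £2,293.00
Total = £1,870.91 + £2,293.00 = £4,163.91

£4,164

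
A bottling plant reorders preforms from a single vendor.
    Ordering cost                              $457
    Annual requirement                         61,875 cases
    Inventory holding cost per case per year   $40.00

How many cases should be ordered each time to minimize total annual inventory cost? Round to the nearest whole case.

EOQ = √(2DS/H) = √(2 × 61,875 × 457 / 40)
    = √(1,413,843.75) ≈ 1,189.05

1,189 cases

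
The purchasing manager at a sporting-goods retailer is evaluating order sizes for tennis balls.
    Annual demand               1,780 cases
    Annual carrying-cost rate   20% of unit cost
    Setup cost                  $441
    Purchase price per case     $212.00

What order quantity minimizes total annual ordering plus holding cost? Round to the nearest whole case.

H = i·C = 0.2 × $212 = $42.4000 per case-year
EOQ = √(2DS/H) = √(2 × 1,780 × 441 / 42.4)
    = √(37,027.36) ≈ 192.42

192 cases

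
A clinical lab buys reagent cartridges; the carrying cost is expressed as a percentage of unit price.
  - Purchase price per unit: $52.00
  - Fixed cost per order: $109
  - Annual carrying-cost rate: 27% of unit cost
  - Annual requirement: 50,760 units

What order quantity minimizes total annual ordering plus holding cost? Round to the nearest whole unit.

Holding cost per unit per year: H = 27% × $52 = $14.0400
Optimal lot size Q* = (2 × 50,760 × $109 / $14.04)^½ ≈ 887.78

888 units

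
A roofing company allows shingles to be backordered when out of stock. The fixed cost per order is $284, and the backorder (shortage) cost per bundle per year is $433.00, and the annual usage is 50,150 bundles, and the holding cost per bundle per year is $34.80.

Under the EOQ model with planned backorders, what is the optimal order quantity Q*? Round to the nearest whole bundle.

Q* = √(2DS/H) · √((H + b)/b)
   = √(2 × 50,150 × 284 / 34.8) · √((34.8 + 433) / 433)
   = 904.732 × 1.0394 ≈ 940.39

940 bundles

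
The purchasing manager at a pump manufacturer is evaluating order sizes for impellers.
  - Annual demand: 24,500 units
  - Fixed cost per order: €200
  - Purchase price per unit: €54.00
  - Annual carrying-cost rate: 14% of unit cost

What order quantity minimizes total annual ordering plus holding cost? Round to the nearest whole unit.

1,139 units

H = i·C = 0.14 × €54 = €7.5600 per unit-year
EOQ = √(2DS/H) = √(2 × 24,500 × 200 / 7.56)
    = √(1,296,296.30) ≈ 1,138.55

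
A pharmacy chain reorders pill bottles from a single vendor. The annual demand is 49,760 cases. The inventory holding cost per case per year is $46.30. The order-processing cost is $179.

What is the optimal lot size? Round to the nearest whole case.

Q* = √(2·D·S / H) = √(2·49,760·179 / 46.3) = √384,753.3 ≈ 620.28

620 cases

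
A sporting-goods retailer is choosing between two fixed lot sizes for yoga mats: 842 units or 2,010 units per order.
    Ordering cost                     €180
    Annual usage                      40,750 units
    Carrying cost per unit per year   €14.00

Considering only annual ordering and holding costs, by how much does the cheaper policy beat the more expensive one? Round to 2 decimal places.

€3,113.85

Annual cost at Q: ordering D·S/Q plus holding Q·H/2.
TC(842) = (40,750/842)×180 + (842/2)×14 = €14,605.40
TC(2,010) = (40,750/2,010)×180 + (2,010/2)×14 = €17,719.25
|ΔTC| = |€14,605.40 − €17,719.25| = €3,113.85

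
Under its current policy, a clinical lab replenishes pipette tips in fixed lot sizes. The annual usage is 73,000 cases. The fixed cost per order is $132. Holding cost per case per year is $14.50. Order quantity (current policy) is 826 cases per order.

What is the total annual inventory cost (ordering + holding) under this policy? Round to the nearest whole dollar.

$17,654

Annual ordering cost = (D/Q)·S = (73,000/826) × 132 = $11,665.86
Annual holding cost  = (Q/2)·H = (826/2) × 14.5 = $5,988.50
Total = $11,665.86 + $5,988.50 = $17,654.36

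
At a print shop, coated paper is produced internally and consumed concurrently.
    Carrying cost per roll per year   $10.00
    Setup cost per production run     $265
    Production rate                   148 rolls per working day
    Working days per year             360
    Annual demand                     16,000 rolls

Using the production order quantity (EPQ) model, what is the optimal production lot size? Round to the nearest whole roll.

d = 16,000/360 = 44.4444 rolls/day;  effective holding cost H(1 − d/p) = 10·(1 − 44.4444/148) = 6.99700
Q* = √(2DS / H_eff) = √(2·16,000·265 / 6.99700) ≈ 1,100.89

1,101 rolls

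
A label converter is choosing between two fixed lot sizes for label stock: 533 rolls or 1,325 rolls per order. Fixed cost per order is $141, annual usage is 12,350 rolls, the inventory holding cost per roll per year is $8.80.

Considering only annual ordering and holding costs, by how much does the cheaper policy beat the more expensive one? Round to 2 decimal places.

$1,531.95

Annual cost at Q: ordering D·S/Q plus holding Q·H/2.
TC(533) = (12,350/533)×141 + (533/2)×8.8 = $5,612.27
TC(1,325) = (12,350/1,325)×141 + (1,325/2)×8.8 = $7,144.23
|ΔTC| = |$5,612.27 − $7,144.23| = $1,531.95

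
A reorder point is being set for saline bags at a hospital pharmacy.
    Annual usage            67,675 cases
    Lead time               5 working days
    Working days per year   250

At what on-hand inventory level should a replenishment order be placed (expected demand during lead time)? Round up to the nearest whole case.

Daily demand d = 67,675 / 250 = 270.700 cases/day
Demand during lead time = 270.700 × 5 = 1,353.50
Reorder point = 1,353.50 → round up

1,354 cases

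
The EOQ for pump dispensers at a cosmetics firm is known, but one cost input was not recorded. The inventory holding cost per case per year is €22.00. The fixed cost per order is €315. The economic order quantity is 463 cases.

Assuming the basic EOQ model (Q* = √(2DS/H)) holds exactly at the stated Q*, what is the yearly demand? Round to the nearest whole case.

EOQ relation: Q² = 2DS/H, so rearrange for the unknown.
D = Q²H / (2S) = 463² × 22 / (2 × 315) = 7,485.90

7,486 cases per year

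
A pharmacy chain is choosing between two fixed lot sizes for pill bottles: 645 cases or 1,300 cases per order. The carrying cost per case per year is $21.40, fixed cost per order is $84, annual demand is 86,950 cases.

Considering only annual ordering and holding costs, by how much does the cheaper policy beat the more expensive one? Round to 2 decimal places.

$1,303.09

For each Q, cost = (D/Q)·S + (Q/2)·H.
TC(645) = (86,950/645)×84 + (645/2)×21.4 = $18,225.22
TC(1,300) = (86,950/1,300)×84 + (1,300/2)×21.4 = $19,528.31
Cheaper: Q = 645.  Difference = $1,303.09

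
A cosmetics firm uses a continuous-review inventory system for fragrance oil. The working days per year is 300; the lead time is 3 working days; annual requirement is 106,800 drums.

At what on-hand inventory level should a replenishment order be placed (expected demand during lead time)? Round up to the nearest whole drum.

1,068 drums

Daily demand d = 106,800 / 300 = 356.000 drums/day
Demand during lead time = 356.000 × 3 = 1,068.00
Reorder point = 1,068.00 → round up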